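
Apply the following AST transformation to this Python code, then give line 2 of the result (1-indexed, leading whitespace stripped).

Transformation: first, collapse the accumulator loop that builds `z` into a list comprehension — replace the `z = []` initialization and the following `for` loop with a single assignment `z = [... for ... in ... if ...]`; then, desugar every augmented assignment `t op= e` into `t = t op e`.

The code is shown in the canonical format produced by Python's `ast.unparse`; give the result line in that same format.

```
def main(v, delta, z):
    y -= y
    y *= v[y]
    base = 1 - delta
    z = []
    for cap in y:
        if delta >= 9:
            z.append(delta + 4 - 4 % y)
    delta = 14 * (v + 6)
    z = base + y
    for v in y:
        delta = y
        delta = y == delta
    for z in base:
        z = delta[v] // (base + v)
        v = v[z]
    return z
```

y = y - y

Transformed code:
def main(v, delta, z):
    y = y - y
    y = y * v[y]
    base = 1 - delta
    z = [delta + 4 - 4 % y for cap in y if delta >= 9]
    delta = 14 * (v + 6)
    z = base + y
    for v in y:
        delta = y
        delta = y == delta
    for z in base:
        z = delta[v] // (base + v)
        v = v[z]
    return z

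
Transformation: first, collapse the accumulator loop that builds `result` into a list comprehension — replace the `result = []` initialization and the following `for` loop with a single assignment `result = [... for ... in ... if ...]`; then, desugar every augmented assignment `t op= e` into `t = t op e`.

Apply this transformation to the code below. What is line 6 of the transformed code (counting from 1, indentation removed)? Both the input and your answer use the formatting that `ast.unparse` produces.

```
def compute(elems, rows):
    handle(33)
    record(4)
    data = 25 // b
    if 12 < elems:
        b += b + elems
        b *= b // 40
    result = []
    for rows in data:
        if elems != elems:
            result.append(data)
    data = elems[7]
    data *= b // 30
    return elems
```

Transformed code:
def compute(elems, rows):
    handle(33)
    record(4)
    data = 25 // b
    if 12 < elems:
        b = b + (b + elems)
        b = b * (b // 40)
    result = [data for rows in data if elems != elems]
    data = elems[7]
    data = data * (b // 30)
    return elems

b = b + (b + elems)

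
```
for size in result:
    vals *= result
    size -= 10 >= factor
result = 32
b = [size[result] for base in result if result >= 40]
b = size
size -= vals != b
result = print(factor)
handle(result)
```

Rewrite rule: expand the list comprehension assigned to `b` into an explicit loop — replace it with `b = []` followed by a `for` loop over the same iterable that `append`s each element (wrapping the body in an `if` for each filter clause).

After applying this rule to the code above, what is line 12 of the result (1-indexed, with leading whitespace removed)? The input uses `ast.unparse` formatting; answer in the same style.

handle(result)

Transformed code:
for size in result:
    vals *= result
    size -= 10 >= factor
result = 32
b = []
for base in result:
    if result >= 40:
        b.append(size[result])
b = size
size -= vals != b
result = print(factor)
handle(result)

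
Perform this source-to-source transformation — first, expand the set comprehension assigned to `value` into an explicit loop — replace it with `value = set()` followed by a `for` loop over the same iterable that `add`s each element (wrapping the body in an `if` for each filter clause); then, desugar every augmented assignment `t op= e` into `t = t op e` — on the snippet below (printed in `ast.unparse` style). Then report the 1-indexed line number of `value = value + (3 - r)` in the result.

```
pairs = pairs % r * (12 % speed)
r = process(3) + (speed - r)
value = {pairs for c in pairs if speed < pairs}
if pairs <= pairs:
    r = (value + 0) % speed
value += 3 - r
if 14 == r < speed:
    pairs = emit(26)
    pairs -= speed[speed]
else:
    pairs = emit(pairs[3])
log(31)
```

Transformed code:
pairs = pairs % r * (12 % speed)
r = process(3) + (speed - r)
value = set()
for c in pairs:
    if speed < pairs:
        value.add(pairs)
if pairs <= pairs:
    r = (value + 0) % speed
value = value + (3 - r)
if 14 == r < speed:
    pairs = emit(26)
    pairs = pairs - speed[speed]
else:
    pairs = emit(pairs[3])
log(31)

9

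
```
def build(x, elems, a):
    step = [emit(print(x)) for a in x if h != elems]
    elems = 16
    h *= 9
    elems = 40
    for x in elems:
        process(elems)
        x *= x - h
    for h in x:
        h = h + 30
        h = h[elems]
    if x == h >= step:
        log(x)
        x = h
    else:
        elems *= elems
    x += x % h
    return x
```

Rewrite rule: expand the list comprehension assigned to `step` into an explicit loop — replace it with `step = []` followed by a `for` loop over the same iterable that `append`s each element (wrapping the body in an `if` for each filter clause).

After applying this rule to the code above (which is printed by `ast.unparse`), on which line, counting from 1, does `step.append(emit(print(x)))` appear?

Transformed code:
def build(x, elems, a):
    step = []
    for a in x:
        if h != elems:
            step.append(emit(print(x)))
    elems = 16
    h *= 9
    elems = 40
    for x in elems:
        process(elems)
        x *= x - h
    for h in x:
        h = h + 30
        h = h[elems]
    if x == h >= step:
        log(x)
        x = h
    else:
        elems *= elems
    x += x % h
    return x

5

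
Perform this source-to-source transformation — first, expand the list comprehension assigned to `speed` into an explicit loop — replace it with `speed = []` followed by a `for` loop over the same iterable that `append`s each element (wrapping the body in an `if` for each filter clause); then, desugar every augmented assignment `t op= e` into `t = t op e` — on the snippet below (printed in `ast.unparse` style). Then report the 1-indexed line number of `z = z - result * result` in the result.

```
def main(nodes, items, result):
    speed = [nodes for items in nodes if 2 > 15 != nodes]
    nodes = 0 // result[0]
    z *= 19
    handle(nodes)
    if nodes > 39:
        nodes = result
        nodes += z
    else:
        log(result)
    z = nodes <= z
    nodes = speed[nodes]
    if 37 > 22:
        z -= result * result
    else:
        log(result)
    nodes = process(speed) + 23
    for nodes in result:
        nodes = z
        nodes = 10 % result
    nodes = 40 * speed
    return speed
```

17

Transformed code:
def main(nodes, items, result):
    speed = []
    for items in nodes:
        if 2 > 15 != nodes:
            speed.append(nodes)
    nodes = 0 // result[0]
    z = z * 19
    handle(nodes)
    if nodes > 39:
        nodes = result
        nodes = nodes + z
    else:
        log(result)
    z = nodes <= z
    nodes = speed[nodes]
    if 37 > 22:
        z = z - result * result
    else:
        log(result)
    nodes = process(speed) + 23
    for nodes in result:
        nodes = z
        nodes = 10 % result
    nodes = 40 * speed
    return speed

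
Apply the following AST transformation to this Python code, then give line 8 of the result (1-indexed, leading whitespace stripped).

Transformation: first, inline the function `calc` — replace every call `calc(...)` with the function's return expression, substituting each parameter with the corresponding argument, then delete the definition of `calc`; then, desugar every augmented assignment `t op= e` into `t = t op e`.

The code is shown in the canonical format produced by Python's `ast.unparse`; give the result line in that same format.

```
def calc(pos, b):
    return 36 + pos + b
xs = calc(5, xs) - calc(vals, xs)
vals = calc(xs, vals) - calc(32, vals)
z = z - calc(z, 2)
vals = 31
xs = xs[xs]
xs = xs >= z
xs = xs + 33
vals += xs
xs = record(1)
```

vals = vals + xs

Transformed code:
xs = 36 + 5 + xs - (36 + vals + xs)
vals = 36 + xs + vals - (36 + 32 + vals)
z = z - (36 + z + 2)
vals = 31
xs = xs[xs]
xs = xs >= z
xs = xs + 33
vals = vals + xs
xs = record(1)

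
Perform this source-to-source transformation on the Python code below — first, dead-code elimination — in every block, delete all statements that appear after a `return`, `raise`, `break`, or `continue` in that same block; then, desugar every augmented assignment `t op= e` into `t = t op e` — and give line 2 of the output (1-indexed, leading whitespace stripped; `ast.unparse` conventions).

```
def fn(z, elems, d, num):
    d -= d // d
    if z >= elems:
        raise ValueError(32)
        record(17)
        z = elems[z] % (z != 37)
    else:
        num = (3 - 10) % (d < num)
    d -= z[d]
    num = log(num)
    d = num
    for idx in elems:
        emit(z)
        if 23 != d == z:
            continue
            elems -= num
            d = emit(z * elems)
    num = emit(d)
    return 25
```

d = d - d // d

Transformed code:
def fn(z, elems, d, num):
    d = d - d // d
    if z >= elems:
        raise ValueError(32)
    else:
        num = (3 - 10) % (d < num)
    d = d - z[d]
    num = log(num)
    d = num
    for idx in elems:
        emit(z)
        if 23 != d == z:
            continue
    num = emit(d)
    return 25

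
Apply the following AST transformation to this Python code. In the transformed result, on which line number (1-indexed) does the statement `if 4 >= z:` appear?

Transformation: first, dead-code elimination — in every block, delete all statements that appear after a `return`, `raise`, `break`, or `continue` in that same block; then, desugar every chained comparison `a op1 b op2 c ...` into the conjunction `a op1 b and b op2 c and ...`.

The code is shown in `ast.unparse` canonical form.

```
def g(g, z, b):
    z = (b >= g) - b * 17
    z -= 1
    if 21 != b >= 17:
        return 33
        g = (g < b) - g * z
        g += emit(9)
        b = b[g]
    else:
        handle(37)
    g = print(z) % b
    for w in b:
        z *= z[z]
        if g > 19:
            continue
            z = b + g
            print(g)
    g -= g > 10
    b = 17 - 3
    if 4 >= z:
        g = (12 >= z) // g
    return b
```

Transformed code:
def g(g, z, b):
    z = (b >= g) - b * 17
    z -= 1
    if 21 != b and b >= 17:
        return 33
    else:
        handle(37)
    g = print(z) % b
    for w in b:
        z *= z[z]
        if g > 19:
            continue
    g -= g > 10
    b = 17 - 3
    if 4 >= z:
        g = (12 >= z) // g
    return b

15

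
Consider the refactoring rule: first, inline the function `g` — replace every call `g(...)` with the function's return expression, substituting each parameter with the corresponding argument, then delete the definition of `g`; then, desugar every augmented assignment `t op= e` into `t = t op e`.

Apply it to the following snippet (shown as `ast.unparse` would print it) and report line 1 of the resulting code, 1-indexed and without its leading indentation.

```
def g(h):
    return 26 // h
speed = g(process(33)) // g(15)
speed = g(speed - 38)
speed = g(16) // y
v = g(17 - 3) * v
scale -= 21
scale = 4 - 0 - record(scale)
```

speed = 26 // process(33) // (26 // 15)

Transformed code:
speed = 26 // process(33) // (26 // 15)
speed = 26 // (speed - 38)
speed = 26 // 16 // y
v = 26 // (17 - 3) * v
scale = scale - 21
scale = 4 - 0 - record(scale)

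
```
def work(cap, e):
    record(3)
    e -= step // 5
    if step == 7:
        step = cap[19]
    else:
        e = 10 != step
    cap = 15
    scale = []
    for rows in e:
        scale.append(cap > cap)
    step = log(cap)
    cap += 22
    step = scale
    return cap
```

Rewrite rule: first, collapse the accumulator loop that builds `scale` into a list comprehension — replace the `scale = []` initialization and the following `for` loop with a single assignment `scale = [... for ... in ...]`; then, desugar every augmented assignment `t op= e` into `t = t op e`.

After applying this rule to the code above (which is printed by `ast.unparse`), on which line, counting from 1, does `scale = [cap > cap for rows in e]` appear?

9

Transformed code:
def work(cap, e):
    record(3)
    e = e - step // 5
    if step == 7:
        step = cap[19]
    else:
        e = 10 != step
    cap = 15
    scale = [cap > cap for rows in e]
    step = log(cap)
    cap = cap + 22
    step = scale
    return cap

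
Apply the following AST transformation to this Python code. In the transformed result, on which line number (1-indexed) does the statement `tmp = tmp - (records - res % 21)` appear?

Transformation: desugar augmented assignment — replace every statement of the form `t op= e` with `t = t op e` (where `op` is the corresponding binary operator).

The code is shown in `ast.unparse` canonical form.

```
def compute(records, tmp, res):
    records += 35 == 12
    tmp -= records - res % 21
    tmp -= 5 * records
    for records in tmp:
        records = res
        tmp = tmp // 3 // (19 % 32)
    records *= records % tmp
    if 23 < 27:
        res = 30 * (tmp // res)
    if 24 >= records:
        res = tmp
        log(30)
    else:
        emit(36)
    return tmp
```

Transformed code:
def compute(records, tmp, res):
    records = records + (35 == 12)
    tmp = tmp - (records - res % 21)
    tmp = tmp - 5 * records
    for records in tmp:
        records = res
        tmp = tmp // 3 // (19 % 32)
    records = records * (records % tmp)
    if 23 < 27:
        res = 30 * (tmp // res)
    if 24 >= records:
        res = tmp
        log(30)
    else:
        emit(36)
    return tmp

3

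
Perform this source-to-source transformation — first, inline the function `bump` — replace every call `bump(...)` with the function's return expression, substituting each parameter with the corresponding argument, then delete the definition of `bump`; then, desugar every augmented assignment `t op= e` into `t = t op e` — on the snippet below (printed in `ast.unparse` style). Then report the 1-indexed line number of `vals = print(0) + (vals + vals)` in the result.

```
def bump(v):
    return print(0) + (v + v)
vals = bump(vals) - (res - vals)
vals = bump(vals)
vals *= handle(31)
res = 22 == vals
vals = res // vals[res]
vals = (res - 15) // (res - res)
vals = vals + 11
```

2

Transformed code:
vals = print(0) + (vals + vals) - (res - vals)
vals = print(0) + (vals + vals)
vals = vals * handle(31)
res = 22 == vals
vals = res // vals[res]
vals = (res - 15) // (res - res)
vals = vals + 11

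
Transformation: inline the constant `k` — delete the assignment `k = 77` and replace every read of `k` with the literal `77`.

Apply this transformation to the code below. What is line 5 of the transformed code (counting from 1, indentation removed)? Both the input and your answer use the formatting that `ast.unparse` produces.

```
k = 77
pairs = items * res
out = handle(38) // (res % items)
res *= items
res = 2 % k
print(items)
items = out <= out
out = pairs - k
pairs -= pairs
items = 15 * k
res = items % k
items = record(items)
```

print(items)

Transformed code:
pairs = items * res
out = handle(38) // (res % items)
res *= items
res = 2 % 77
print(items)
items = out <= out
out = pairs - 77
pairs -= pairs
items = 15 * 77
res = items % 77
items = record(items)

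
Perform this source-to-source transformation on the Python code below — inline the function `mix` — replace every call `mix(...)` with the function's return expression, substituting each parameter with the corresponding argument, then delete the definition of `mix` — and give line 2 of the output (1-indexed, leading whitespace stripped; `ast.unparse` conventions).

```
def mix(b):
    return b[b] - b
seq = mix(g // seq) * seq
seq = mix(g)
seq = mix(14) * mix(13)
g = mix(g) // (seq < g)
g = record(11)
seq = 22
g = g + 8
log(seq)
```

seq = g[g] - g

Transformed code:
seq = ((g // seq)[g // seq] - g // seq) * seq
seq = g[g] - g
seq = (14[14] - 14) * (13[13] - 13)
g = (g[g] - g) // (seq < g)
g = record(11)
seq = 22
g = g + 8
log(seq)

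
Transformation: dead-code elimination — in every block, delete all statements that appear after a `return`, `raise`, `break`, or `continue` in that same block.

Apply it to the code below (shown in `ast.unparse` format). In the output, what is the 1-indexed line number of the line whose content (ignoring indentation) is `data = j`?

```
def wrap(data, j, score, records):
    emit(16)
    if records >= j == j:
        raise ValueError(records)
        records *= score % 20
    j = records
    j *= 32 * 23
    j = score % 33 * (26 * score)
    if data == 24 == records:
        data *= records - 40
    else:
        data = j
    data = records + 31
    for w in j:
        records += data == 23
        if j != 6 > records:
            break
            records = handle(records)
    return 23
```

Transformed code:
def wrap(data, j, score, records):
    emit(16)
    if records >= j == j:
        raise ValueError(records)
    j = records
    j *= 32 * 23
    j = score % 33 * (26 * score)
    if data == 24 == records:
        data *= records - 40
    else:
        data = j
    data = records + 31
    for w in j:
        records += data == 23
        if j != 6 > records:
            break
    return 23

11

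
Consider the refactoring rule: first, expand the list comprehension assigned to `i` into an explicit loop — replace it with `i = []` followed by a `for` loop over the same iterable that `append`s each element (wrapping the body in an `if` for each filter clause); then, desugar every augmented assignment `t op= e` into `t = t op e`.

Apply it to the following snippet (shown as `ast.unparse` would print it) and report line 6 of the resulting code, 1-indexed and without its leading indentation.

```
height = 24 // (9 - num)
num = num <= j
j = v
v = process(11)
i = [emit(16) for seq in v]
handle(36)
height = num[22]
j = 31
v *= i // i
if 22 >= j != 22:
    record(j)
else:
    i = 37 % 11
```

for seq in v:

Transformed code:
height = 24 // (9 - num)
num = num <= j
j = v
v = process(11)
i = []
for seq in v:
    i.append(emit(16))
handle(36)
height = num[22]
j = 31
v = v * (i // i)
if 22 >= j != 22:
    record(j)
else:
    i = 37 % 11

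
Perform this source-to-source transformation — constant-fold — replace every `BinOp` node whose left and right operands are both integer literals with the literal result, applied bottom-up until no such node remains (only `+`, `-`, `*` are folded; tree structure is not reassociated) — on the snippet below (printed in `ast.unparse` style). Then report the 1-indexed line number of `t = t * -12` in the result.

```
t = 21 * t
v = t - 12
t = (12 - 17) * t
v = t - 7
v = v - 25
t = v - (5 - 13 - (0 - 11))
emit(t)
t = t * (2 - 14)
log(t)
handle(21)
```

8

Transformed code:
t = 21 * t
v = t - 12
t = -5 * t
v = t - 7
v = v - 25
t = v - 3
emit(t)
t = t * -12
log(t)
handle(21)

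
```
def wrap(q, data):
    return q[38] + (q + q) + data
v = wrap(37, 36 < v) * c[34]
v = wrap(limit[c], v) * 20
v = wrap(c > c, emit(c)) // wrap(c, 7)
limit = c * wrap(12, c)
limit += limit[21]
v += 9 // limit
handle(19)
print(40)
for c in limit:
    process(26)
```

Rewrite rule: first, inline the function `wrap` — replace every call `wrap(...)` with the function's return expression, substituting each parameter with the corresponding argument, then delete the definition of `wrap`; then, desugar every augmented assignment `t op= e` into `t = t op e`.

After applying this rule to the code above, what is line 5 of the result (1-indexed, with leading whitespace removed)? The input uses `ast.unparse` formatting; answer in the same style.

Transformed code:
v = (37[38] + (37 + 37) + (36 < v)) * c[34]
v = (limit[c][38] + (limit[c] + limit[c]) + v) * 20
v = ((c > c)[38] + ((c > c) + (c > c)) + emit(c)) // (c[38] + (c + c) + 7)
limit = c * (12[38] + (12 + 12) + c)
limit = limit + limit[21]
v = v + 9 // limit
handle(19)
print(40)
for c in limit:
    process(26)

limit = limit + limit[21]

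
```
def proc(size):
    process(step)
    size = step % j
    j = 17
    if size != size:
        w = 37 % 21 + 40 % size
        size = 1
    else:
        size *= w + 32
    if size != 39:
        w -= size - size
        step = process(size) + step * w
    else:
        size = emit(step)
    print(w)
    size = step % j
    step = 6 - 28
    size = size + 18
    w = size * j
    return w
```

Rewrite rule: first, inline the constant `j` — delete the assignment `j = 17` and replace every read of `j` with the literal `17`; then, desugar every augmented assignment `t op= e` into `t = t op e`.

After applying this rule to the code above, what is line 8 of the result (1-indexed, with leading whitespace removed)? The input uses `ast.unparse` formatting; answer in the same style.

Transformed code:
def proc(size):
    process(step)
    size = step % 17
    if size != size:
        w = 37 % 21 + 40 % size
        size = 1
    else:
        size = size * (w + 32)
    if size != 39:
        w = w - (size - size)
        step = process(size) + step * w
    else:
        size = emit(step)
    print(w)
    size = step % 17
    step = 6 - 28
    size = size + 18
    w = size * 17
    return w

size = size * (w + 32)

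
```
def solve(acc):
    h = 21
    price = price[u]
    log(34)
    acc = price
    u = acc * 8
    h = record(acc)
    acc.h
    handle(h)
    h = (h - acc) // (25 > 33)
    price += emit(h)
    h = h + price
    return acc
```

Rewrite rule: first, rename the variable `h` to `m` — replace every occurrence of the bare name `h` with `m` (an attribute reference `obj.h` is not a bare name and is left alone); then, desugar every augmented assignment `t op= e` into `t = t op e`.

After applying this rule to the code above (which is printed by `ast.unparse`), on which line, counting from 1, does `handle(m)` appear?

9

Transformed code:
def solve(acc):
    m = 21
    price = price[u]
    log(34)
    acc = price
    u = acc * 8
    m = record(acc)
    acc.h
    handle(m)
    m = (m - acc) // (25 > 33)
    price = price + emit(m)
    m = m + price
    return acc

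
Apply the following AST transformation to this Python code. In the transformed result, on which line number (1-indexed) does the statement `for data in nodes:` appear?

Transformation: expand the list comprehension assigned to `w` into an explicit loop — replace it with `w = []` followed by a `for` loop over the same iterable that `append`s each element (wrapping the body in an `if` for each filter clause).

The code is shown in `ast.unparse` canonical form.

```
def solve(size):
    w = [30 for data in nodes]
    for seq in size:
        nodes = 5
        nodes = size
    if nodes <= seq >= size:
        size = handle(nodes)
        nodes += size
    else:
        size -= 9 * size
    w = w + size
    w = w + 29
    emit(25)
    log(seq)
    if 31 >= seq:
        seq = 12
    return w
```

Transformed code:
def solve(size):
    w = []
    for data in nodes:
        w.append(30)
    for seq in size:
        nodes = 5
        nodes = size
    if nodes <= seq >= size:
        size = handle(nodes)
        nodes += size
    else:
        size -= 9 * size
    w = w + size
    w = w + 29
    emit(25)
    log(seq)
    if 31 >= seq:
        seq = 12
    return w

3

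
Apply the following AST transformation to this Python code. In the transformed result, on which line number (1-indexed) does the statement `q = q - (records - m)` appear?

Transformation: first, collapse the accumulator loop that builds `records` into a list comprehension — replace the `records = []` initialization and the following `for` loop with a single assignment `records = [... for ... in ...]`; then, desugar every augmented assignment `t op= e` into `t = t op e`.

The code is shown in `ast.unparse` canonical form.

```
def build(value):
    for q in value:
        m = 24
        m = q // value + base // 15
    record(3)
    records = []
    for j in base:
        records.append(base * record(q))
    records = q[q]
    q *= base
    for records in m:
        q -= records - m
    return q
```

Transformed code:
def build(value):
    for q in value:
        m = 24
        m = q // value + base // 15
    record(3)
    records = [base * record(q) for j in base]
    records = q[q]
    q = q * base
    for records in m:
        q = q - (records - m)
    return q

10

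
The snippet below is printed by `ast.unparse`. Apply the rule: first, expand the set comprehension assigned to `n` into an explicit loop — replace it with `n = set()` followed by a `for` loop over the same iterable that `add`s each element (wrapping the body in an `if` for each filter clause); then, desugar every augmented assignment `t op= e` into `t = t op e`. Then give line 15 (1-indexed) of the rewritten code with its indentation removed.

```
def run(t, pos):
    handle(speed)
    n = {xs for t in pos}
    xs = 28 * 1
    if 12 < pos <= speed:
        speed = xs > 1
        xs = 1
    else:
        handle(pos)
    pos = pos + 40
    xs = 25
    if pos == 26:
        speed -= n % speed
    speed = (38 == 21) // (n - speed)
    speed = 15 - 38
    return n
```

Transformed code:
def run(t, pos):
    handle(speed)
    n = set()
    for t in pos:
        n.add(xs)
    xs = 28 * 1
    if 12 < pos <= speed:
        speed = xs > 1
        xs = 1
    else:
        handle(pos)
    pos = pos + 40
    xs = 25
    if pos == 26:
        speed = speed - n % speed
    speed = (38 == 21) // (n - speed)
    speed = 15 - 38
    return n

speed = speed - n % speed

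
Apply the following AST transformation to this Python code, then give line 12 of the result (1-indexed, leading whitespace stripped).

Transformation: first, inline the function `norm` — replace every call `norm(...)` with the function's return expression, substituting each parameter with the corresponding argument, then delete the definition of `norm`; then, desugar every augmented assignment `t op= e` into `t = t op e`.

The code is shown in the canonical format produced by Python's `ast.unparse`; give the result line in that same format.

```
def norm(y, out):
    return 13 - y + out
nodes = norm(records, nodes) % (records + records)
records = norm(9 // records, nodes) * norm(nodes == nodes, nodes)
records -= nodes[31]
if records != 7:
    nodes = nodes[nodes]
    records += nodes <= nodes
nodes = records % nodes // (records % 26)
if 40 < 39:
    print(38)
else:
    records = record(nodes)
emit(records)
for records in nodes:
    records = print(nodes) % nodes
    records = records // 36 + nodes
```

emit(records)

Transformed code:
nodes = (13 - records + nodes) % (records + records)
records = (13 - 9 // records + nodes) * (13 - (nodes == nodes) + nodes)
records = records - nodes[31]
if records != 7:
    nodes = nodes[nodes]
    records = records + (nodes <= nodes)
nodes = records % nodes // (records % 26)
if 40 < 39:
    print(38)
else:
    records = record(nodes)
emit(records)
for records in nodes:
    records = print(nodes) % nodes
    records = records // 36 + nodes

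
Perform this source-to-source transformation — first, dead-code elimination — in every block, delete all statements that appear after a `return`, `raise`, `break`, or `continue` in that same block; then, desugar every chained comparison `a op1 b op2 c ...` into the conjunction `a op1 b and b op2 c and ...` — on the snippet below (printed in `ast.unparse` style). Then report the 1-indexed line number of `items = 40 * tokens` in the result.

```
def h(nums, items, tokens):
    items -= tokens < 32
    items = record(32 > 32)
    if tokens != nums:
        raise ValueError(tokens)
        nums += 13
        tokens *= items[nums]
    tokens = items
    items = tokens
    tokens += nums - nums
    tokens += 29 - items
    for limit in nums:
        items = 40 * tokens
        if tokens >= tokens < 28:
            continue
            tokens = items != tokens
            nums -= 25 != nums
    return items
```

Transformed code:
def h(nums, items, tokens):
    items -= tokens < 32
    items = record(32 > 32)
    if tokens != nums:
        raise ValueError(tokens)
    tokens = items
    items = tokens
    tokens += nums - nums
    tokens += 29 - items
    for limit in nums:
        items = 40 * tokens
        if tokens >= tokens and tokens < 28:
            continue
    return items

11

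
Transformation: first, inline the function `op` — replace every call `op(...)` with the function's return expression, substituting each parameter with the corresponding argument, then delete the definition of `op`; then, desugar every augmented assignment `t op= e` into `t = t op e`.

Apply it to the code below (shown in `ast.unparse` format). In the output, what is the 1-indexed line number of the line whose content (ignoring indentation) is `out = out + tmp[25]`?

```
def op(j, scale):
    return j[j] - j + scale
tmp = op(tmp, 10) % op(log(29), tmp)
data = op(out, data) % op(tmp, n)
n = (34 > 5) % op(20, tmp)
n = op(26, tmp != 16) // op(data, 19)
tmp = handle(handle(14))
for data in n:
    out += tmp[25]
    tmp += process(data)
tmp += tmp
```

7

Transformed code:
tmp = (tmp[tmp] - tmp + 10) % (log(29)[log(29)] - log(29) + tmp)
data = (out[out] - out + data) % (tmp[tmp] - tmp + n)
n = (34 > 5) % (20[20] - 20 + tmp)
n = (26[26] - 26 + (tmp != 16)) // (data[data] - data + 19)
tmp = handle(handle(14))
for data in n:
    out = out + tmp[25]
    tmp = tmp + process(data)
tmp = tmp + tmp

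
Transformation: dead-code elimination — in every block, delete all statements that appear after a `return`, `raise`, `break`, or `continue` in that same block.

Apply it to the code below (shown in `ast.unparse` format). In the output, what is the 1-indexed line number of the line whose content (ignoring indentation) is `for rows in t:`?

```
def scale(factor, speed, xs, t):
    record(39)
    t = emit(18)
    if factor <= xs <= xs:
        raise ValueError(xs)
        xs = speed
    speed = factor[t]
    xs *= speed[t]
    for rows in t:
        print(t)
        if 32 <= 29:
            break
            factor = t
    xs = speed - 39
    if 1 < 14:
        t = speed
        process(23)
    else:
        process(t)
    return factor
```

Transformed code:
def scale(factor, speed, xs, t):
    record(39)
    t = emit(18)
    if factor <= xs <= xs:
        raise ValueError(xs)
    speed = factor[t]
    xs *= speed[t]
    for rows in t:
        print(t)
        if 32 <= 29:
            break
    xs = speed - 39
    if 1 < 14:
        t = speed
        process(23)
    else:
        process(t)
    return factor

8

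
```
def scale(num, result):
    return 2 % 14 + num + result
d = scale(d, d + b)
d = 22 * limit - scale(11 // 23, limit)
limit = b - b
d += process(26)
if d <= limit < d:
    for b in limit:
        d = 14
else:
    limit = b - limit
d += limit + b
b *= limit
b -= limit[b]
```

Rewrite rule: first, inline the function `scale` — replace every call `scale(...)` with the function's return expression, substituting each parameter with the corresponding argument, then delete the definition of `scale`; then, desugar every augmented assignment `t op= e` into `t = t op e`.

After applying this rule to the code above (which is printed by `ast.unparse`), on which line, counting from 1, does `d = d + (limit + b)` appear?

Transformed code:
d = 2 % 14 + d + (d + b)
d = 22 * limit - (2 % 14 + 11 // 23 + limit)
limit = b - b
d = d + process(26)
if d <= limit < d:
    for b in limit:
        d = 14
else:
    limit = b - limit
d = d + (limit + b)
b = b * limit
b = b - limit[b]

10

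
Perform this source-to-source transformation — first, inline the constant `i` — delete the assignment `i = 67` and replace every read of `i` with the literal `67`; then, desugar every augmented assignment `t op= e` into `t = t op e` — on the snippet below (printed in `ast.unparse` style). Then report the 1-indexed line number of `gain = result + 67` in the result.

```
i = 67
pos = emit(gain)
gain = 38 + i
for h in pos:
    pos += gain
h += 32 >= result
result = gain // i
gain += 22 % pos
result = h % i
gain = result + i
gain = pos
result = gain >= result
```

9

Transformed code:
pos = emit(gain)
gain = 38 + 67
for h in pos:
    pos = pos + gain
h = h + (32 >= result)
result = gain // 67
gain = gain + 22 % pos
result = h % 67
gain = result + 67
gain = pos
result = gain >= result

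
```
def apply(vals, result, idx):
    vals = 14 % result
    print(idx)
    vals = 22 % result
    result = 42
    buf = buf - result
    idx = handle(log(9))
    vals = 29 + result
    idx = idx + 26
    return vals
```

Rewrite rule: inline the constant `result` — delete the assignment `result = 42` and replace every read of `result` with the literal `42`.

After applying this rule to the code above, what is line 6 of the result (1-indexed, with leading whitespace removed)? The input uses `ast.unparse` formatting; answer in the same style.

idx = handle(log(9))

Transformed code:
def apply(vals, result, idx):
    vals = 14 % 42
    print(idx)
    vals = 22 % 42
    buf = buf - 42
    idx = handle(log(9))
    vals = 29 + 42
    idx = idx + 26
    return vals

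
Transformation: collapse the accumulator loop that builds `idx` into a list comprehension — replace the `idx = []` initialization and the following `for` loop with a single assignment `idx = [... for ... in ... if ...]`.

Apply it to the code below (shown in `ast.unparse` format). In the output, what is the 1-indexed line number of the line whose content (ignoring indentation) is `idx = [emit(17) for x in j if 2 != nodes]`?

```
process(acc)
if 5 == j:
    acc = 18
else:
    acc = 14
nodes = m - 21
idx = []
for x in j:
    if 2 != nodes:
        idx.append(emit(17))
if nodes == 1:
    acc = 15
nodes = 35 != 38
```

7

Transformed code:
process(acc)
if 5 == j:
    acc = 18
else:
    acc = 14
nodes = m - 21
idx = [emit(17) for x in j if 2 != nodes]
if nodes == 1:
    acc = 15
nodes = 35 != 38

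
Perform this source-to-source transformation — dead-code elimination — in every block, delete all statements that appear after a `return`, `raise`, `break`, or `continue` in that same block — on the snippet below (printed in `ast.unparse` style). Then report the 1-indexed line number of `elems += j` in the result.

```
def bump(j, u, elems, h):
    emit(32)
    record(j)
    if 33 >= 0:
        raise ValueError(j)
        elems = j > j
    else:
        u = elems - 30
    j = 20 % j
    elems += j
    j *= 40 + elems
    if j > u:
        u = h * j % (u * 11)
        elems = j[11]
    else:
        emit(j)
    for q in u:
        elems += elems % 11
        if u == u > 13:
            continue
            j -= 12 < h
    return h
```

Transformed code:
def bump(j, u, elems, h):
    emit(32)
    record(j)
    if 33 >= 0:
        raise ValueError(j)
    else:
        u = elems - 30
    j = 20 % j
    elems += j
    j *= 40 + elems
    if j > u:
        u = h * j % (u * 11)
        elems = j[11]
    else:
        emit(j)
    for q in u:
        elems += elems % 11
        if u == u > 13:
            continue
    return h

9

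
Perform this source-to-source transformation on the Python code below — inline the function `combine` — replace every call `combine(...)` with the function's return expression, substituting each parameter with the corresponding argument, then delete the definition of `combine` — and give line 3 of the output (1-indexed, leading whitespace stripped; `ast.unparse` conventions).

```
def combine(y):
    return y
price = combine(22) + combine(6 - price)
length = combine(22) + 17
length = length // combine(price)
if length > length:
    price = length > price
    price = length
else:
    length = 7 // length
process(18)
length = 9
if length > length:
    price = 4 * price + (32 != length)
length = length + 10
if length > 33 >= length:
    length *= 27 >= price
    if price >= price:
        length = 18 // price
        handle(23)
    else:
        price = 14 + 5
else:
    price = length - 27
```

length = length // price

Transformed code:
price = 22 + (6 - price)
length = 22 + 17
length = length // price
if length > length:
    price = length > price
    price = length
else:
    length = 7 // length
process(18)
length = 9
if length > length:
    price = 4 * price + (32 != length)
length = length + 10
if length > 33 >= length:
    length *= 27 >= price
    if price >= price:
        length = 18 // price
        handle(23)
    else:
        price = 14 + 5
else:
    price = length - 27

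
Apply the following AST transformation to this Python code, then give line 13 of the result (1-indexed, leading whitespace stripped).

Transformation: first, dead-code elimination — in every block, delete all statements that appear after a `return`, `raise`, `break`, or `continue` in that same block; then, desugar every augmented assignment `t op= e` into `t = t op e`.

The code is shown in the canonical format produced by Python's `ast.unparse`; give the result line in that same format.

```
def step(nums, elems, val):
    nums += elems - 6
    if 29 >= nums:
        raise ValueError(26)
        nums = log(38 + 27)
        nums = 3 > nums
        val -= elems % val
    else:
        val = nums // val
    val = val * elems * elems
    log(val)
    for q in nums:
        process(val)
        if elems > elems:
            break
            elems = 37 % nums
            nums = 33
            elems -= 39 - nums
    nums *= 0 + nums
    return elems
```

Transformed code:
def step(nums, elems, val):
    nums = nums + (elems - 6)
    if 29 >= nums:
        raise ValueError(26)
    else:
        val = nums // val
    val = val * elems * elems
    log(val)
    for q in nums:
        process(val)
        if elems > elems:
            break
    nums = nums * (0 + nums)
    return elems

nums = nums * (0 + nums)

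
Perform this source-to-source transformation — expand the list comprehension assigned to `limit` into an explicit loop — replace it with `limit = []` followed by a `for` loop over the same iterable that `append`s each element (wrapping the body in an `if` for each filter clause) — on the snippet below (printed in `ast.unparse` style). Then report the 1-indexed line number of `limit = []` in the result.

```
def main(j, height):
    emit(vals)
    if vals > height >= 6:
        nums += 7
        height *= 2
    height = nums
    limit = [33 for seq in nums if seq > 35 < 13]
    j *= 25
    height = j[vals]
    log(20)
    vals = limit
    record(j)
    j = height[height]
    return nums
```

7

Transformed code:
def main(j, height):
    emit(vals)
    if vals > height >= 6:
        nums += 7
        height *= 2
    height = nums
    limit = []
    for seq in nums:
        if seq > 35 < 13:
            limit.append(33)
    j *= 25
    height = j[vals]
    log(20)
    vals = limit
    record(j)
    j = height[height]
    return nums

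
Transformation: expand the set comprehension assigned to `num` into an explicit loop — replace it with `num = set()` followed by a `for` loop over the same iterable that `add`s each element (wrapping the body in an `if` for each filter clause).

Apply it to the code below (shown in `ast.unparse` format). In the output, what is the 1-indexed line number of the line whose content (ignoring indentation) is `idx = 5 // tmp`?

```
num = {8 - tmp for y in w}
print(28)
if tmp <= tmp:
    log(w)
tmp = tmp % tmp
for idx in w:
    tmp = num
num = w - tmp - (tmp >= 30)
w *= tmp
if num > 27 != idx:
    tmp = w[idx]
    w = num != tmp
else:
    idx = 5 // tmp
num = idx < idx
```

Transformed code:
num = set()
for y in w:
    num.add(8 - tmp)
print(28)
if tmp <= tmp:
    log(w)
tmp = tmp % tmp
for idx in w:
    tmp = num
num = w - tmp - (tmp >= 30)
w *= tmp
if num > 27 != idx:
    tmp = w[idx]
    w = num != tmp
else:
    idx = 5 // tmp
num = idx < idx

16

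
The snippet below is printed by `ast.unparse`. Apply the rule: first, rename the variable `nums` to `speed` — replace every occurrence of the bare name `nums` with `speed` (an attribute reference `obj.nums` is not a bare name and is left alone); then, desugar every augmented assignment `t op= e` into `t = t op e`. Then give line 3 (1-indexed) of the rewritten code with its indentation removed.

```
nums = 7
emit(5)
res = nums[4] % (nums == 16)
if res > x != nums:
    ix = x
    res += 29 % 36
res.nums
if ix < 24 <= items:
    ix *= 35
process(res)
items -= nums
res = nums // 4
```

res = speed[4] % (speed == 16)

Transformed code:
speed = 7
emit(5)
res = speed[4] % (speed == 16)
if res > x != speed:
    ix = x
    res = res + 29 % 36
res.nums
if ix < 24 <= items:
    ix = ix * 35
process(res)
items = items - speed
res = speed // 4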